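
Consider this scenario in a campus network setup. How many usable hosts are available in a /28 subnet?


Given: subnet mask /28
Host bits = 32 - 28 = 4
Total addresses = 2^4 = 16
Usable hosts = 16 - 2 (network + broadcast) = 14

14


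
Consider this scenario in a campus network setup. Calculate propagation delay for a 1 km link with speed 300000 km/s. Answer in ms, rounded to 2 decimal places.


Given: distance = 1 km, speed = 300000 km/s
Delay = distance / speed = 1 / 300000 seconds
Delay in ms = 1 * 1000 / 300000
Delay = 0.0033 ms
Rounded to 2 dp = 0.00 ms

0.00


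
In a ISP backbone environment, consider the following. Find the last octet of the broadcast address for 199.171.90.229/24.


Given: IP = 199.171.90.229, prefix = /24
Host bits = 32 - 24 = 8
Network last octet = 229 AND mask = 0
Host part size = 2^8 - 1 = 255
Broadcast last octet = 0 OR 255 = 255

255


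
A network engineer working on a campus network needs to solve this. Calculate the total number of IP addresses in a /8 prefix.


Given: CIDR prefix /8
Host bits = 32 - 8 = 24
Total addresses = 2^24 = 16777216

16777216


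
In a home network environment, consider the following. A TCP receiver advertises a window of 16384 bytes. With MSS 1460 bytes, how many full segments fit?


Given: RWND = 16384 bytes, MSS = 1460 bytes
Full segments = floor(RWND / MSS)
Full segments = floor(16384 / 1460)
Full segments = floor(11.2219) = 11

11


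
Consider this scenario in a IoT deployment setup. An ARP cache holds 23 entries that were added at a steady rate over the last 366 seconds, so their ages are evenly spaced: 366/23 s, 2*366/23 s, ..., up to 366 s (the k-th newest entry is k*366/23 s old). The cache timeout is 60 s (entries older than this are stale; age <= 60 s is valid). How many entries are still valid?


Ages are k * 366/23 s for k = 1..23 (spacing = 15.9130 s).
Entry k is valid iff k * 366/23 <= 60 iff k <= 23 * 60 / 366 = 3.7705
n_valid = floor(3.7705) = 3
(n_stale = 23 - 3 = 20)

3


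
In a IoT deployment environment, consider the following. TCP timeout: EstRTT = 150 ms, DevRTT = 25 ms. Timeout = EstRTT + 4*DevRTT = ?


Given: EstRTT = 150 ms, DevRTT = 25 ms
Timeout = EstRTT + 4 * DevRTT
4 * DevRTT = 4 * 25 = 100
Timeout = 150 + 100 = 250 ms

250


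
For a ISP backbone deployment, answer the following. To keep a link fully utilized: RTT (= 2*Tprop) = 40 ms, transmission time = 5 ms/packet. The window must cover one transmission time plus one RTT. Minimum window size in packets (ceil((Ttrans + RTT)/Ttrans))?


Given: Ttrans = 5 ms, RTT = 40 ms (= 2 * Tprop, Tprop = 20 ms)
Time until first ACK returns = Ttrans + RTT = 5 + 40 = 45 ms
Need W * Ttrans >= Ttrans + RTT  ->  W >= (Ttrans + RTT) / Ttrans
(Ttrans + RTT) / Ttrans = 45 / 5 = 9
W_min = ceil(9) = 9

9


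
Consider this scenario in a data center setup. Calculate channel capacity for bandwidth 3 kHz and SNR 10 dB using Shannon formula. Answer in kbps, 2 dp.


Given: B = 3 kHz, SNR = 10 dB
SNR linear = 10^(10/10) = 10
1 + SNR = 11
log2(11) = 3.4594316186
C = 3 * 1000 * 3.4594316186 = 10378.2949 bps
C = 10.378295 kbps -> 10.38 kbps (2 dp)

10.38


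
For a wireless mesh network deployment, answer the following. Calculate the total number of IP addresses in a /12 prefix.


Given: CIDR prefix /12
Host bits = 32 - 12 = 20
Total addresses = 2^20 = 1048576

1048576


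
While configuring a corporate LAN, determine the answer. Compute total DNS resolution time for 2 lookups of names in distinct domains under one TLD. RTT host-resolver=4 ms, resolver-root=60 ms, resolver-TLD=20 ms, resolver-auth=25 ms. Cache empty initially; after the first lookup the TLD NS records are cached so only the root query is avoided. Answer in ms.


Lookup 1 (cold cache): local + root + TLD + auth = 4 + 60 + 20 + 25 = 109 ms
Lookups 2..2 (TLD NS cached -> skip root; new domain -> still ask TLD and auth): local + TLD + auth = 4 + 20 + 25 = 49 ms each
Remaining 1 lookups: 1 * 49 = 49 ms
Total = 109 + 49 = 158 ms

158


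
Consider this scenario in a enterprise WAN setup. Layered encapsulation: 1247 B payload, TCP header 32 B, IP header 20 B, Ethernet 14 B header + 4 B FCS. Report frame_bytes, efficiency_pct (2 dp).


TCP segment = 1247 + 32 = 1279 B
IP packet = 1279 + 20 = 1299 B
Ethernet frame = 1299 + 14 + 4 = 1317 B
Efficiency = app / frame = 1247 / 1317 = 0.946849 = 94.6849% -> 94.68% (2 dp)

1317, 94.68


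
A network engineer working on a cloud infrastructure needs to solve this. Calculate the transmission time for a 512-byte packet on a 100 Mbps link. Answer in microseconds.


Given: packet = 512 bytes, bandwidth = 100 Mbps
Packet in bits = 512 * 8 = 4096 bits
Bandwidth = 100 * 10^6 = 100000000 bps
Time = 4096 / 100000000 seconds
Time in us = 4096 * 10^6 / 100000000 = 40.96

40.96


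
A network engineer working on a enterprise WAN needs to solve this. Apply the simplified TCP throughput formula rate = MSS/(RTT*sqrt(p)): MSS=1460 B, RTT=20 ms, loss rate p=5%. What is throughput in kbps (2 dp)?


Given: MSS = 1460 bytes, RTT = 20 ms, loss = 5%
RTT in seconds = 20 / 1000 = 0.02
Loss rate = 5% = 0.05
sqrt(loss) = sqrt(0.05) = 0.223606797750
Throughput (bytes/s) = 1460 / (0.02 * 0.223606797750) = 326465.9247
Throughput (kbps) = 326465.9247 * 8 / 1000 = 2611.727398 -> 2611.73 kbps (2 dp)

2611.73


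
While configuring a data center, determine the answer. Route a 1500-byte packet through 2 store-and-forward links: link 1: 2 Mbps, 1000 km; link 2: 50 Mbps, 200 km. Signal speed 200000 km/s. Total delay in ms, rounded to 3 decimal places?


Packet = 1500 bytes = 12000 bits. Store-and-forward: sum (t_trans + t_prop) per link.
Link 1: t_trans = 12000/(2*10^6) s = 6.0000 ms; t_prop = 1000/200000 s = 5.0000 ms; subtotal = 11.0000 ms
Link 2: t_trans = 12000/(50*10^6) s = 0.2400 ms; t_prop = 200/200000 s = 1.0000 ms; subtotal = 1.2400 ms
End-to-end = 11.0000 + 1.2400 = 12.2400 ms -> 12.240 ms (3 dp)

12.240


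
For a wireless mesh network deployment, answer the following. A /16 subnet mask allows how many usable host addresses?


Given: subnet mask /16
Host bits = 32 - 16 = 16
Total addresses = 2^16 = 65536
Usable hosts = 65536 - 2 (network + broadcast) = 65534

65534


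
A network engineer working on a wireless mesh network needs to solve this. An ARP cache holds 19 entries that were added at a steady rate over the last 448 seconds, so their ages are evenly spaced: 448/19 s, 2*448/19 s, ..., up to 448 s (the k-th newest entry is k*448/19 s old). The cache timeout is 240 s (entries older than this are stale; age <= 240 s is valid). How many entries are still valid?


Ages are k * 448/19 s for k = 1..19 (spacing = 23.5789 s).
Entry k is valid iff k * 448/19 <= 240 iff k <= 19 * 240 / 448 = 10.1786
n_valid = floor(10.1786) = 10
(n_stale = 19 - 10 = 9)

10


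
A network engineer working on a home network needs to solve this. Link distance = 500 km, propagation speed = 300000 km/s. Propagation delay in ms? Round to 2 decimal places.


Given: distance = 500 km, speed = 300000 km/s
Delay = distance / speed = 500 / 300000 seconds
Delay in ms = 500 * 1000 / 300000
Delay = 1.6667 ms
Rounded to 2 dp = 1.67 ms

1.67


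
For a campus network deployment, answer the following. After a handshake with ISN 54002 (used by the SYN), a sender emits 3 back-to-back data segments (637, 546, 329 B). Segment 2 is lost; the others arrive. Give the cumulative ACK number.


SYN uses sequence number 54002; first data byte = ISN + 1 = 54003.
Segment 1: SEQ = 54003, len = 637 B, covers [54003, 54639]
Segment 2: SEQ = 54640, len = 546 B, covers [54640, 55185] [LOST]
Segment 3: SEQ = 55186, len = 329 B, covers [55186, 55514]
In-order data received: bytes [54003, 54639] (segments 1..1).
Segment 2 missing -> gap begins at byte 54640; later segments buffered out of order.
Cumulative ACK = next expected in-order byte = 54003 + 637 = 54640

54640


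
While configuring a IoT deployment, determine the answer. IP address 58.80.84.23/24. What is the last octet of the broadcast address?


Given: IP = 58.80.84.23, prefix = /24
Host bits = 32 - 24 = 8
Network last octet = 23 AND mask = 0
Host part size = 2^8 - 1 = 255
Broadcast last octet = 0 OR 255 = 255

255


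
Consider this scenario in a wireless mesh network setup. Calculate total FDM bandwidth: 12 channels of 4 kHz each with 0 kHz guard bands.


Given: 12 channels, 4 kHz each, guard = 0 kHz
Channel bandwidth = 12 * 4 = 48 kHz
Guard bands = 11 gaps * 0 kHz = 0 kHz
Total = 48 + 0 = 48 kHz

48


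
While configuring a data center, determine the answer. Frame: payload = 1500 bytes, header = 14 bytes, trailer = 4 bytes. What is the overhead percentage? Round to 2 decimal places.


Given: payload = 1500 B, header = 14 B, trailer = 4 B
Overhead bytes = header + trailer = 14 + 4 = 18
Total frame = payload + overhead = 1500 + 18 = 1518
Overhead % = 18 / 1518 * 100 = 1.1858% -> 1.19% (2 dp)

1.19


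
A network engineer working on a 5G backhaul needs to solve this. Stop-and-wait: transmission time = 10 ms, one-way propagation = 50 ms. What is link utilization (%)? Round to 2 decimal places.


Given: Ttrans = 10 ms, Tprop = 50 ms
RTT = 2 * Tprop = 2 * 50 = 100 ms
U = Ttrans / (Ttrans + RTT)
U = 10 / (10 + 100)
U = 10 / 110 = 0.090909
U% = 9.09%

9.09


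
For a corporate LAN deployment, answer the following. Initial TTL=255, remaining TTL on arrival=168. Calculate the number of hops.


Given: initial TTL = 255, received TTL = 168
Hops = initial TTL - received TTL
Hops = 255 - 168 = 87

87


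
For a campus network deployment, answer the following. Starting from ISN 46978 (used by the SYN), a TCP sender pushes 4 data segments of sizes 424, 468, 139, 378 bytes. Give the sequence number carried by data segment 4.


The SYN occupies sequence number ISN = 46978, so the first data byte is ISN + 1 = 46979.
SEQ of data segment i = (ISN + 1) + sum of payload sizes of segments 1..i-1.
Segment 1: SEQ = 46979, payload = 424 bytes
Segment 2: SEQ = 47403, payload = 468 bytes
Segment 3: SEQ = 47871, payload = 139 bytes
Segment 4: SEQ = 48010, payload = 378 bytes
SEQ of segment 4 = 46979 + 424 + 468 + 139 = 48010

48010


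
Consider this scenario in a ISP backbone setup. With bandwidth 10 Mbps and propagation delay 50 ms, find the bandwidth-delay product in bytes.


Given: bandwidth = 10 Mbps, delay = 50 ms
BDP in bits = 10 * 10^6 * 50 / 1000
BDP in bits = 500000
BDP in bytes = 500000 / 8 = 62500

62500


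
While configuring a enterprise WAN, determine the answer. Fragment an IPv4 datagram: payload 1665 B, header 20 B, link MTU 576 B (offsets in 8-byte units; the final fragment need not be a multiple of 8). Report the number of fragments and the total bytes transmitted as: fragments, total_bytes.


Max data per non-final fragment = floor((MTU - header)/8)*8 = floor((576 - 20)/8)*8 = floor(556/8)*8 = 552 B
Final fragment needs no 8-byte alignment: it can carry up to MTU - header = 556 B
Non-final fragments needed = ceil((payload - 556) / 552) = ceil(1109/552) = ceil(2.0091) = 3
Number of fragments = 3 + 1 = 4
Fragment sizes (data): 3 * 552 B + 9 B (last, 9 <= 556 OK)
Total bytes sent = payload + n_frags * header = 1665 + 4*20 = 1665 + 80 = 1745 B

4, 1745


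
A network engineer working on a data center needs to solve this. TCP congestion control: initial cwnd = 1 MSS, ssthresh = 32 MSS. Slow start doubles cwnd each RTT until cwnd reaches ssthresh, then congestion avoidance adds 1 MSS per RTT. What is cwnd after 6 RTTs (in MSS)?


RTT 0: cwnd = 1 MSS (initial)
RTT 1: cwnd = 2 MSS (slow start, doubled)
RTT 2: cwnd = 4 MSS (slow start, doubled)
RTT 3: cwnd = 8 MSS (slow start, doubled)
RTT 4: cwnd = 16 MSS (slow start, doubled)
RTT 5: cwnd = 32 MSS (slow start, doubled)
RTT 6: cwnd = 33 MSS (congestion avoidance, +1)

33


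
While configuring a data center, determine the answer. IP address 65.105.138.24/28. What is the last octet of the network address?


Given: IP = 65.105.138.24, prefix = /28
Subnet mask = 255.255.255.240
Last octet of IP: 24
Last octet of mask: 240
Network last octet = 24 AND 240 = 16

16


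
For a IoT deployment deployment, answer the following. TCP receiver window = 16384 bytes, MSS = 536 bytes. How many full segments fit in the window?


Given: RWND = 16384 bytes, MSS = 536 bytes
Full segments = floor(RWND / MSS)
Full segments = floor(16384 / 536)
Full segments = floor(30.5672) = 30

30


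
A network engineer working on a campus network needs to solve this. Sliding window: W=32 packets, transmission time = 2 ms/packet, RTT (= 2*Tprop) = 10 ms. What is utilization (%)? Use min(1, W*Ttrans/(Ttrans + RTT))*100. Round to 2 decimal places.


Given: W = 32, Ttrans = 2 ms, RTT = 10 ms (= 2 * Tprop, Tprop = 5 ms)
Cycle time = Ttrans + RTT = 2 + 10 = 12 ms (first packet sent until its ACK returns)
W * Ttrans = 32 * 2 = 64 ms of sending per cycle
W * Ttrans / (Ttrans + RTT) = 64 / 12 = 5.333333
U = min(1, 5.333333) = 1.000000
U% = 100.00%

100.00


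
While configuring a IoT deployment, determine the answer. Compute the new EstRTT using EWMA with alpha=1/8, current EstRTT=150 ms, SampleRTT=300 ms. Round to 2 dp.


Given: EstRTT = 150 ms, SampleRTT = 300 ms, alpha = 1/8
New EstRTT = (1 - alpha) * EstRTT + alpha * SampleRTT
(7/8) * 150 = 131.25
(1/8) * 300 = 37.5
New EstRTT = 131.25 + 37.5 = 168.75 ms -> 168.75 ms (2 dp)

168.75


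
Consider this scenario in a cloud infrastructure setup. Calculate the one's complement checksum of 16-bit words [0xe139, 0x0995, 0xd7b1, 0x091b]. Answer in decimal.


Given words: [0xe139, 0x0995, 0xd7b1, 0x091b]
Step 1: Sum all words
Raw sum = 57657 + 2453 + 55217 + 2331 = 117658
Step 2: Fold carry: (52122 + 1) = 52123
One's complement = ~52123 & 0xFFFF = 13412

13412


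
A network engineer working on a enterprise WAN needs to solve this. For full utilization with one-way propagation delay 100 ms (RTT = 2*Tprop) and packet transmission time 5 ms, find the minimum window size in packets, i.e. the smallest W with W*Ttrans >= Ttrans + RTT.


Given: Ttrans = 5 ms, RTT = 200 ms (= 2 * Tprop, Tprop = 100 ms)
Time until first ACK returns = Ttrans + RTT = 5 + 200 = 205 ms
Need W * Ttrans >= Ttrans + RTT  ->  W >= (Ttrans + RTT) / Ttrans
(Ttrans + RTT) / Ttrans = 205 / 5 = 41
W_min = ceil(41) = 41

41


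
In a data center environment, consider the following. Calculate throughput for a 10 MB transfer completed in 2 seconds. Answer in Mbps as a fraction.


Given: file = 10 MB, time = 2 s
File in Mb = 10 * 8 = 80 Mb
Throughput = 80 / 2 Mbps
Throughput = 40 Mbps

40


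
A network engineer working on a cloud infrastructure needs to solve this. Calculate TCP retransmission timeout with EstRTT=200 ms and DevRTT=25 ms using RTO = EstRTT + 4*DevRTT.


Given: EstRTT = 200 ms, DevRTT = 25 ms
Timeout = EstRTT + 4 * DevRTT
4 * DevRTT = 4 * 25 = 100
Timeout = 200 + 100 = 300 ms

300


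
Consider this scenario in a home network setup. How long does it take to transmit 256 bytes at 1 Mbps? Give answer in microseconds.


Given: packet = 256 bytes, bandwidth = 1 Mbps
Packet in bits = 256 * 8 = 2048 bits
Bandwidth = 1 * 10^6 = 1000000 bps
Time = 2048 / 1000000 seconds
Time in us = 2048 * 10^6 / 1000000 = 2048

2048


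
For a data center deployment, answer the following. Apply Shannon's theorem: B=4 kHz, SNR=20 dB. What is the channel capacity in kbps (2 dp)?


Given: B = 4 kHz, SNR = 20 dB
SNR linear = 10^(20/10) = 100
1 + SNR = 101
log2(101) = 6.6582114828
C = 4 * 1000 * 6.6582114828 = 26632.8459 bps
C = 26.632846 kbps -> 26.63 kbps (2 dp)

26.63


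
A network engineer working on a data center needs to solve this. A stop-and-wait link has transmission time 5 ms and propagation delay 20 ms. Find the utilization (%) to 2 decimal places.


Given: Ttrans = 5 ms, Tprop = 20 ms
RTT = 2 * Tprop = 2 * 20 = 40 ms
U = Ttrans / (Ttrans + RTT)
U = 5 / (5 + 40)
U = 5 / 45 = 0.111111
U% = 11.11%

11.11


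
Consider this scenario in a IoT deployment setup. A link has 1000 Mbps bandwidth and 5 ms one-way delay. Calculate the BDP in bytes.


Given: bandwidth = 1000 Mbps, delay = 5 ms
BDP in bits = 1000 * 10^6 * 5 / 1000
BDP in bits = 5000000
BDP in bytes = 5000000 / 8 = 625000

625000


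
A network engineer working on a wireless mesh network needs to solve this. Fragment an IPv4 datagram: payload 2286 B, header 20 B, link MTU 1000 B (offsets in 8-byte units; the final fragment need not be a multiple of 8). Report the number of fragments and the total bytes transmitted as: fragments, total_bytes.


Max data per non-final fragment = floor((MTU - header)/8)*8 = floor((1000 - 20)/8)*8 = floor(980/8)*8 = 976 B
Final fragment needs no 8-byte alignment: it can carry up to MTU - header = 980 B
Non-final fragments needed = ceil((payload - 980) / 976) = ceil(1306/976) = ceil(1.3381) = 2
Number of fragments = 2 + 1 = 3
Fragment sizes (data): 2 * 976 B + 334 B (last, 334 <= 980 OK)
Total bytes sent = payload + n_frags * header = 2286 + 3*20 = 2286 + 60 = 2346 B

3, 2346


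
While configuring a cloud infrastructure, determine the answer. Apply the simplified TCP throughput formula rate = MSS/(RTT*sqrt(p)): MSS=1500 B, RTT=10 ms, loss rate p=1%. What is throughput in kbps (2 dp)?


Given: MSS = 1500 bytes, RTT = 10 ms, loss = 1%
RTT in seconds = 10 / 1000 = 0.01
Loss rate = 1% = 0.01
sqrt(loss) = sqrt(0.01) = 0.1
Throughput (bytes/s) = 1500 / (0.01 * 0.1) = 1500000.0000
Throughput (kbps) = 1500000.0000 * 8 / 1000 = 12000.000000 -> 12000.00 kbps (2 dp)

12000.00


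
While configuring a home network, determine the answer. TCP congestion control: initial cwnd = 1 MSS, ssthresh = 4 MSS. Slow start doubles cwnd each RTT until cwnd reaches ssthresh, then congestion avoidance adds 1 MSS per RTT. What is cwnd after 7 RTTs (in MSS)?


RTT 0: cwnd = 1 MSS (initial)
RTT 1: cwnd = 2 MSS (slow start, doubled)
RTT 2: cwnd = 4 MSS (slow start, doubled)
RTT 3: cwnd = 5 MSS (congestion avoidance, +1)
RTT 4: cwnd = 6 MSS (congestion avoidance, +1)
RTT 5: cwnd = 7 MSS (congestion avoidance, +1)
RTT 6: cwnd = 8 MSS (congestion avoidance, +1)
RTT 7: cwnd = 9 MSS (congestion avoidance, +1)

9


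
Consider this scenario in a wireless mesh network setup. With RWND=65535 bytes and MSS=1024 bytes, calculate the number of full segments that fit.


Given: RWND = 65535 bytes, MSS = 1024 bytes
Full segments = floor(RWND / MSS)
Full segments = floor(65535 / 1024)
Full segments = floor(63.999) = 63

63


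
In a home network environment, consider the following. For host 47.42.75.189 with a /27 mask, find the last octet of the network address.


Given: IP = 47.42.75.189, prefix = /27
Subnet mask = 255.255.255.224
Last octet of IP: 189
Last octet of mask: 224
Network last octet = 189 AND 224 = 160

160


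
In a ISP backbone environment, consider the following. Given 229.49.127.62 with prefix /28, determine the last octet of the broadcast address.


Given: IP = 229.49.127.62, prefix = /28
Host bits = 32 - 28 = 4
Network last octet = 62 AND mask = 48
Host part size = 2^4 - 1 = 15
Broadcast last octet = 48 OR 15 = 63

63


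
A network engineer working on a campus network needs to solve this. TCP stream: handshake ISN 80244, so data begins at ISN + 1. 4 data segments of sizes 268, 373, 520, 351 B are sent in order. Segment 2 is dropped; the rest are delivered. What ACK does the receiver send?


SYN uses sequence number 80244; first data byte = ISN + 1 = 80245.
Segment 1: SEQ = 80245, len = 268 B, covers [80245, 80512]
Segment 2: SEQ = 80513, len = 373 B, covers [80513, 80885] [LOST]
Segment 3: SEQ = 80886, len = 520 B, covers [80886, 81405]
Segment 4: SEQ = 81406, len = 351 B, covers [81406, 81756]
In-order data received: bytes [80245, 80512] (segments 1..1).
Segment 2 missing -> gap begins at byte 80513; later segments buffered out of order.
Cumulative ACK = next expected in-order byte = 80245 + 268 = 80513

80513


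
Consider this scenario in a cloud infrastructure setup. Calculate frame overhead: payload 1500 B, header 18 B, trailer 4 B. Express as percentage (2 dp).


Given: payload = 1500 B, header = 18 B, trailer = 4 B
Overhead bytes = header + trailer = 18 + 4 = 22
Total frame = payload + overhead = 1500 + 22 = 1522
Overhead % = 22 / 1522 * 100 = 1.4455% -> 1.45% (2 dp)

1.45


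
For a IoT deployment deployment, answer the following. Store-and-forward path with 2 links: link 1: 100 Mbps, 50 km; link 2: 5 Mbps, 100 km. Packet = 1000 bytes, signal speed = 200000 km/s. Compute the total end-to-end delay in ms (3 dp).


Packet = 1000 bytes = 8000 bits. Store-and-forward: sum (t_trans + t_prop) per link.
Link 1: t_trans = 8000/(100*10^6) s = 0.0800 ms; t_prop = 50/200000 s = 0.2500 ms; subtotal = 0.3300 ms
Link 2: t_trans = 8000/(5*10^6) s = 1.6000 ms; t_prop = 100/200000 s = 0.5000 ms; subtotal = 2.1000 ms
End-to-end = 0.3300 + 2.1000 = 2.4300 ms -> 2.430 ms (3 dp)

2.430


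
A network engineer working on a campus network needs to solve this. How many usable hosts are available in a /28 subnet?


Given: subnet mask /28
Host bits = 32 - 28 = 4
Total addresses = 2^4 = 16
Usable hosts = 16 - 2 (network + broadcast) = 14

14


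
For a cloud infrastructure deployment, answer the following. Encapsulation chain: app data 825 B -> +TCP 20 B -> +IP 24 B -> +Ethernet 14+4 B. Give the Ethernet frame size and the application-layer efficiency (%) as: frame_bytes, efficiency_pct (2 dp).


TCP segment = 825 + 20 = 845 B
IP packet = 845 + 24 = 869 B
Ethernet frame = 869 + 14 + 4 = 887 B
Efficiency = app / frame = 825 / 887 = 0.930101 = 93.0101% -> 93.01% (2 dp)

887, 93.01


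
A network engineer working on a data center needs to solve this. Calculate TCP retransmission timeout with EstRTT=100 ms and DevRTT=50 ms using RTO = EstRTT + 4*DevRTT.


Given: EstRTT = 100 ms, DevRTT = 50 ms
Timeout = EstRTT + 4 * DevRTT
4 * DevRTT = 4 * 50 = 200
Timeout = 100 + 200 = 300 ms

300


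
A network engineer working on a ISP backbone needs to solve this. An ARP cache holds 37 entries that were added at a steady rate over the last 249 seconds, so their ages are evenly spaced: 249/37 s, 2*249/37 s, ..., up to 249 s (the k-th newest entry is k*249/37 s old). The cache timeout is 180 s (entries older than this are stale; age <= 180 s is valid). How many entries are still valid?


Ages are k * 249/37 s for k = 1..37 (spacing = 6.7297 s).
Entry k is valid iff k * 249/37 <= 180 iff k <= 37 * 180 / 249 = 26.7470
n_valid = floor(26.7470) = 26
(n_stale = 37 - 26 = 11)

26


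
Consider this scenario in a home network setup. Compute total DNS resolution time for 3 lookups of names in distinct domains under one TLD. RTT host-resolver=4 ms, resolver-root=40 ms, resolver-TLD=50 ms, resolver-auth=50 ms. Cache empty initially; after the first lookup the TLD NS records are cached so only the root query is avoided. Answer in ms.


Lookup 1 (cold cache): local + root + TLD + auth = 4 + 40 + 50 + 50 = 144 ms
Lookups 2..3 (TLD NS cached -> skip root; new domain -> still ask TLD and auth): local + TLD + auth = 4 + 50 + 50 = 104 ms each
Remaining 2 lookups: 2 * 104 = 208 ms
Total = 144 + 208 = 352 ms

352


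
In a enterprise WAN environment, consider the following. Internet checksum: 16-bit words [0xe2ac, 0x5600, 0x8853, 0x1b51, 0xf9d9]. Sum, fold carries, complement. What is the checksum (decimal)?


Given words: [0xe2ac, 0x5600, 0x8853, 0x1b51, 0xf9d9]
Step 1: Sum all words
Raw sum = 58028 + 22016 + 34899 + 6993 + 63961 = 185897
Step 2: Fold carry: (54825 + 2) = 54827
One's complement = ~54827 & 0xFFFF = 10708

10708


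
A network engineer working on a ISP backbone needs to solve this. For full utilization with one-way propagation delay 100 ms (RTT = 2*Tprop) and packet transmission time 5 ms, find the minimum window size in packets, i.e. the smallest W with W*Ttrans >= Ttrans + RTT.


Given: Ttrans = 5 ms, RTT = 200 ms (= 2 * Tprop, Tprop = 100 ms)
Time until first ACK returns = Ttrans + RTT = 5 + 200 = 205 ms
Need W * Ttrans >= Ttrans + RTT  ->  W >= (Ttrans + RTT) / Ttrans
(Ttrans + RTT) / Ttrans = 205 / 5 = 41
W_min = ceil(41) = 41

41


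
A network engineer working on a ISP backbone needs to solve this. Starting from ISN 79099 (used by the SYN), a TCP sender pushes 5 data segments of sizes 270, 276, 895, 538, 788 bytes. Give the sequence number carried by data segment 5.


The SYN occupies sequence number ISN = 79099, so the first data byte is ISN + 1 = 79100.
SEQ of data segment i = (ISN + 1) + sum of payload sizes of segments 1..i-1.
Segment 1: SEQ = 79100, payload = 270 bytes
Segment 2: SEQ = 79370, payload = 276 bytes
Segment 3: SEQ = 79646, payload = 895 bytes
Segment 4: SEQ = 80541, payload = 538 bytes
Segment 5: SEQ = 81079, payload = 788 bytes
SEQ of segment 5 = 79100 + 270 + 276 + 895 + 538 = 81079

81079


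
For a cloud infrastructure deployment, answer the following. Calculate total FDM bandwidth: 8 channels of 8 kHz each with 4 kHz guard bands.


Given: 8 channels, 8 kHz each, guard = 4 kHz
Channel bandwidth = 8 * 8 = 64 kHz
Guard bands = 7 gaps * 4 kHz = 28 kHz
Total = 64 + 28 = 92 kHz

92


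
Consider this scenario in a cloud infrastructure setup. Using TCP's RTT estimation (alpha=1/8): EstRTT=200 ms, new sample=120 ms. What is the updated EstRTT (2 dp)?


Given: EstRTT = 200 ms, SampleRTT = 120 ms, alpha = 1/8
New EstRTT = (1 - alpha) * EstRTT + alpha * SampleRTT
(7/8) * 200 = 175
(1/8) * 120 = 15
New EstRTT = 175 + 15 = 190 ms -> 190.00 ms (2 dp)

190.00


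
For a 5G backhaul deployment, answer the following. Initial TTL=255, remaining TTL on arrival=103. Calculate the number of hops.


Given: initial TTL = 255, received TTL = 103
Hops = initial TTL - received TTL
Hops = 255 - 103 = 152

152


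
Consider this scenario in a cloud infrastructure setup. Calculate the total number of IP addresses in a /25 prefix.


Given: CIDR prefix /25
Host bits = 32 - 25 = 7
Total addresses = 2^7 = 128

128


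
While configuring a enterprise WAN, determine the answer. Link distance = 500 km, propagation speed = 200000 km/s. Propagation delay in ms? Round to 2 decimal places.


Given: distance = 500 km, speed = 200000 km/s
Delay = distance / speed = 500 / 200000 seconds
Delay in ms = 500 * 1000 / 200000
Delay = 2.5000 ms
Rounded to 2 dp = 2.50 ms

2.50


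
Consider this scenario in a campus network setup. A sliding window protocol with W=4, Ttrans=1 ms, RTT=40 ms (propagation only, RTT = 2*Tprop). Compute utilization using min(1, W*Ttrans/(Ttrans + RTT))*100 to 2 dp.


Given: W = 4, Ttrans = 1 ms, RTT = 40 ms (= 2 * Tprop, Tprop = 20 ms)
Cycle time = Ttrans + RTT = 1 + 40 = 41 ms (first packet sent until its ACK returns)
W * Ttrans = 4 * 1 = 4 ms of sending per cycle
W * Ttrans / (Ttrans + RTT) = 4 / 41 = 0.097561
U = min(1, 0.097561) = 0.097561
U% = 9.76%

9.76


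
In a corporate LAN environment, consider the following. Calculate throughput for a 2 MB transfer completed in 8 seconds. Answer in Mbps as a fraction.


Given: file = 2 MB, time = 8 s
File in Mb = 2 * 8 = 16 Mb
Throughput = 16 / 8 Mbps
Throughput = 2 Mbps

2


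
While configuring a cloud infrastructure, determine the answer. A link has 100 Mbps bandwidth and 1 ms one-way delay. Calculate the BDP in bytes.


Given: bandwidth = 100 Mbps, delay = 1 ms
BDP in bits = 100 * 10^6 * 1 / 1000
BDP in bits = 100000
BDP in bytes = 100000 / 8 = 12500

12500


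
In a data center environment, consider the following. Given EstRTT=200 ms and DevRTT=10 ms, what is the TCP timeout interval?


Given: EstRTT = 200 ms, DevRTT = 10 ms
Timeout = EstRTT + 4 * DevRTT
4 * DevRTT = 4 * 10 = 40
Timeout = 200 + 40 = 240 ms

240


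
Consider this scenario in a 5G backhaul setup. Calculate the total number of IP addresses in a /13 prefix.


Given: CIDR prefix /13
Host bits = 32 - 13 = 19
Total addresses = 2^19 = 524288

524288


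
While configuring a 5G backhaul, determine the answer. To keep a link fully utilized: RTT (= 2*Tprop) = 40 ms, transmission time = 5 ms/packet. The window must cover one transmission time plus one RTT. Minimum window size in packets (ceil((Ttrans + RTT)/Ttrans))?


Given: Ttrans = 5 ms, RTT = 40 ms (= 2 * Tprop, Tprop = 20 ms)
Time until first ACK returns = Ttrans + RTT = 5 + 40 = 45 ms
Need W * Ttrans >= Ttrans + RTT  ->  W >= (Ttrans + RTT) / Ttrans
(Ttrans + RTT) / Ttrans = 45 / 5 = 9
W_min = ceil(9) = 9

9


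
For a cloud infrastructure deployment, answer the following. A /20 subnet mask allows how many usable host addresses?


Given: subnet mask /20
Host bits = 32 - 20 = 12
Total addresses = 2^12 = 4096
Usable hosts = 4096 - 2 (network + broadcast) = 4094

4094


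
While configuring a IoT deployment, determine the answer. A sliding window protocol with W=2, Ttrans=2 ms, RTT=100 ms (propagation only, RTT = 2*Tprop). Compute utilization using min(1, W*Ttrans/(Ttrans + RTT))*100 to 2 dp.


Given: W = 2, Ttrans = 2 ms, RTT = 100 ms (= 2 * Tprop, Tprop = 50 ms)
Cycle time = Ttrans + RTT = 2 + 100 = 102 ms (first packet sent until its ACK returns)
W * Ttrans = 2 * 2 = 4 ms of sending per cycle
W * Ttrans / (Ttrans + RTT) = 4 / 102 = 0.039216
U = min(1, 0.039216) = 0.039216
U% = 3.92%

3.92


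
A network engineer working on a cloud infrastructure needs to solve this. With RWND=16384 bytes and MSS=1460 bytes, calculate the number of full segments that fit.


Given: RWND = 16384 bytes, MSS = 1460 bytes
Full segments = floor(RWND / MSS)
Full segments = floor(16384 / 1460)
Full segments = floor(11.2219) = 11

11


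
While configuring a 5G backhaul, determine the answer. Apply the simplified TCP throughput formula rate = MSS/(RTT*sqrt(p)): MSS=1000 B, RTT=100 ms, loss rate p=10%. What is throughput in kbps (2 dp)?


Given: MSS = 1000 bytes, RTT = 100 ms, loss = 10%
RTT in seconds = 100 / 1000 = 0.1
Loss rate = 10% = 0.1
sqrt(loss) = sqrt(0.1) = 0.316227766017
Throughput (bytes/s) = 1000 / (0.1 * 0.316227766017) = 31622.7766
Throughput (kbps) = 31622.7766 * 8 / 1000 = 252.982213 -> 252.98 kbps (2 dp)

252.98


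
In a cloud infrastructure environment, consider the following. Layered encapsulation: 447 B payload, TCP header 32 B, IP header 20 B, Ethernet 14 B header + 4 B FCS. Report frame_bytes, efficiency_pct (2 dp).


TCP segment = 447 + 32 = 479 B
IP packet = 479 + 20 = 499 B
Ethernet frame = 499 + 14 + 4 = 517 B
Efficiency = app / frame = 447 / 517 = 0.864603 = 86.4603% -> 86.46% (2 dp)

517, 86.46


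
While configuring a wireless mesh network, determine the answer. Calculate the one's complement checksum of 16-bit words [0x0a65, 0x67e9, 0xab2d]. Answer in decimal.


Given words: [0x0a65, 0x67e9, 0xab2d]
Step 1: Sum all words
Raw sum = 2661 + 26601 + 43821 = 73083
Step 2: Fold carry: (7547 + 1) = 7548
One's complement = ~7548 & 0xFFFF = 57987

57987


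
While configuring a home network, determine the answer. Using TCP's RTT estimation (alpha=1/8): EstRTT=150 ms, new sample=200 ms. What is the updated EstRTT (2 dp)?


Given: EstRTT = 150 ms, SampleRTT = 200 ms, alpha = 1/8
New EstRTT = (1 - alpha) * EstRTT + alpha * SampleRTT
(7/8) * 150 = 131.25
(1/8) * 200 = 25
New EstRTT = 131.25 + 25 = 156.25 ms -> 156.25 ms (2 dp)

156.25


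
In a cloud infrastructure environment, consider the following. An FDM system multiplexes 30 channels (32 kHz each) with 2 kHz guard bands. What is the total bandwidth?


Given: 30 channels, 32 kHz each, guard = 2 kHz
Channel bandwidth = 30 * 32 = 960 kHz
Guard bands = 29 gaps * 2 kHz = 58 kHz
Total = 960 + 58 = 1018 kHz

1018


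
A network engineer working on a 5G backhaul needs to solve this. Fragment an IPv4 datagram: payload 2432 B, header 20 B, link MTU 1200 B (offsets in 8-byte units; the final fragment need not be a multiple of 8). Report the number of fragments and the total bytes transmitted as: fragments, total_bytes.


Max data per non-final fragment = floor((MTU - header)/8)*8 = floor((1200 - 20)/8)*8 = floor(1180/8)*8 = 1176 B
Final fragment needs no 8-byte alignment: it can carry up to MTU - header = 1180 B
Non-final fragments needed = ceil((payload - 1180) / 1176) = ceil(1252/1176) = ceil(1.0646) = 2
Number of fragments = 2 + 1 = 3
Fragment sizes (data): 2 * 1176 B + 80 B (last, 80 <= 1180 OK)
Total bytes sent = payload + n_frags * header = 2432 + 3*20 = 2432 + 60 = 2492 B

3, 2492


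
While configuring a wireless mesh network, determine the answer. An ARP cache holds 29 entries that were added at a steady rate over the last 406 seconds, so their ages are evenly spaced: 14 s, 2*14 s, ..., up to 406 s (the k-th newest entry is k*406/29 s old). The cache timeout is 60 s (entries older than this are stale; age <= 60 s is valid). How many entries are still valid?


Ages are k * 406/29 s for k = 1..29 (spacing = 14.0000 s).
Entry k is valid iff k * 406/29 <= 60 iff k <= 29 * 60 / 406 = 4.2857
n_valid = floor(4.2857) = 4
(n_stale = 29 - 4 = 25)

4


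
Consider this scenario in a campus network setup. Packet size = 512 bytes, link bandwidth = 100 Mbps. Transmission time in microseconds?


Given: packet = 512 bytes, bandwidth = 100 Mbps
Packet in bits = 512 * 8 = 4096 bits
Bandwidth = 100 * 10^6 = 100000000 bps
Time = 4096 / 100000000 seconds
Time in us = 4096 * 10^6 / 100000000 = 40.96

40.96


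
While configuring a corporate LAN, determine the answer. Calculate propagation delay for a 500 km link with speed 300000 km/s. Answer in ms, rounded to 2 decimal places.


Given: distance = 500 km, speed = 300000 km/s
Delay = distance / speed = 500 / 300000 seconds
Delay in ms = 500 * 1000 / 300000
Delay = 1.6667 ms
Rounded to 2 dp = 1.67 ms

1.67


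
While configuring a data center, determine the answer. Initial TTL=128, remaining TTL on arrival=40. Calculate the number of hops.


Given: initial TTL = 128, received TTL = 40
Hops = initial TTL - received TTL
Hops = 128 - 40 = 88

88


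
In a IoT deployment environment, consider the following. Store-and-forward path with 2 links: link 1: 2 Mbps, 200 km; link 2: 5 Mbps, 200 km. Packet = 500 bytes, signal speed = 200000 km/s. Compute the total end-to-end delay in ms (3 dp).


Packet = 500 bytes = 4000 bits. Store-and-forward: sum (t_trans + t_prop) per link.
Link 1: t_trans = 4000/(2*10^6) s = 2.0000 ms; t_prop = 200/200000 s = 1.0000 ms; subtotal = 3.0000 ms
Link 2: t_trans = 4000/(5*10^6) s = 0.8000 ms; t_prop = 200/200000 s = 1.0000 ms; subtotal = 1.8000 ms
End-to-end = 3.0000 + 1.8000 = 4.8000 ms -> 4.800 ms (3 dp)

4.800


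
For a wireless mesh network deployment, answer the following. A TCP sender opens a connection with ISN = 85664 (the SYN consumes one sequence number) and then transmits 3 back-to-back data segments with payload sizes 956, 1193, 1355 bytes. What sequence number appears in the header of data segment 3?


The SYN occupies sequence number ISN = 85664, so the first data byte is ISN + 1 = 85665.
SEQ of data segment i = (ISN + 1) + sum of payload sizes of segments 1..i-1.
Segment 1: SEQ = 85665, payload = 956 bytes
Segment 2: SEQ = 86621, payload = 1193 bytes
Segment 3: SEQ = 87814, payload = 1355 bytes
SEQ of segment 3 = 85665 + 956 + 1193 = 87814

87814


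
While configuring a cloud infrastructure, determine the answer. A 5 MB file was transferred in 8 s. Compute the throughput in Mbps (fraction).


Given: file = 5 MB, time = 8 s
File in Mb = 5 * 8 = 40 Mb
Throughput = 40 / 8 Mbps
Throughput = 5 Mbps

5


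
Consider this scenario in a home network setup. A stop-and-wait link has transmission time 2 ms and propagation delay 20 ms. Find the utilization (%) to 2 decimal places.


Given: Ttrans = 2 ms, Tprop = 20 ms
RTT = 2 * Tprop = 2 * 20 = 40 ms
U = Ttrans / (Ttrans + RTT)
U = 2 / (2 + 40)
U = 2 / 42 = 0.047619
U% = 4.76%

4.76


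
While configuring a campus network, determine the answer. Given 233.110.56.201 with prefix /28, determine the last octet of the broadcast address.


Given: IP = 233.110.56.201, prefix = /28
Host bits = 32 - 28 = 4
Network last octet = 201 AND mask = 192
Host part size = 2^4 - 1 = 15
Broadcast last octet = 192 OR 15 = 207

207


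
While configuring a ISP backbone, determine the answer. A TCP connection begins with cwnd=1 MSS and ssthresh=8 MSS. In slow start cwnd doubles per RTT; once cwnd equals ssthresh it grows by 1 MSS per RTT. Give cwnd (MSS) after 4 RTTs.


RTT 0: cwnd = 1 MSS (initial)
RTT 1: cwnd = 2 MSS (slow start, doubled)
RTT 2: cwnd = 4 MSS (slow start, doubled)
RTT 3: cwnd = 8 MSS (slow start, doubled)
RTT 4: cwnd = 9 MSS (congestion avoidance, +1)

9


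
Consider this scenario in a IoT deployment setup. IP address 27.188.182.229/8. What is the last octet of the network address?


Given: IP = 27.188.182.229, prefix = /8
Subnet mask = 255.0.0.0
Last octet of IP: 229
Last octet of mask: 0
Network last octet = 229 AND 0 = 0

0


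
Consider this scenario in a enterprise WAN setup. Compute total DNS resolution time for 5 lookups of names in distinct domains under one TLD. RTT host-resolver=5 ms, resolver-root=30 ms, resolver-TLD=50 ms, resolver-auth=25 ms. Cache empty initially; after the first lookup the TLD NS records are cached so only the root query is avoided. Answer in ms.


Lookup 1 (cold cache): local + root + TLD + auth = 5 + 30 + 50 + 25 = 110 ms
Lookups 2..5 (TLD NS cached -> skip root; new domain -> still ask TLD and auth): local + TLD + auth = 5 + 50 + 25 = 80 ms each
Remaining 4 lookups: 4 * 80 = 320 ms
Total = 110 + 320 = 430 ms

430


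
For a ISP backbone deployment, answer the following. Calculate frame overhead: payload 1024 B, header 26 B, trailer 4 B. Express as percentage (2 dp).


Given: payload = 1024 B, header = 26 B, trailer = 4 B
Overhead bytes = header + trailer = 26 + 4 = 30
Total frame = payload + overhead = 1024 + 30 = 1054
Overhead % = 30 / 1054 * 100 = 2.8463% -> 2.85% (2 dp)

2.85


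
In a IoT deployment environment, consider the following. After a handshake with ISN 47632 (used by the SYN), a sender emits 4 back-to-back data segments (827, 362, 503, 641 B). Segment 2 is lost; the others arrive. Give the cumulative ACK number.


SYN uses sequence number 47632; first data byte = ISN + 1 = 47633.
Segment 1: SEQ = 47633, len = 827 B, covers [47633, 48459]
Segment 2: SEQ = 48460, len = 362 B, covers [48460, 48821] [LOST]
Segment 3: SEQ = 48822, len = 503 B, covers [48822, 49324]
Segment 4: SEQ = 49325, len = 641 B, covers [49325, 49965]
In-order data received: bytes [47633, 48459] (segments 1..1).
Segment 2 missing -> gap begins at byte 48460; later segments buffered out of order.
Cumulative ACK = next expected in-order byte = 47633 + 827 = 48460

48460


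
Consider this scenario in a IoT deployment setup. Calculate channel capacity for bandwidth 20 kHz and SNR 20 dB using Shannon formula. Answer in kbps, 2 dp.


Given: B = 20 kHz, SNR = 20 dB
SNR linear = 10^(20/10) = 100
1 + SNR = 101
log2(101) = 6.6582114828
C = 20 * 1000 * 6.6582114828 = 133164.2297 bps
C = 133.164230 kbps -> 133.16 kbps (2 dp)

133.16


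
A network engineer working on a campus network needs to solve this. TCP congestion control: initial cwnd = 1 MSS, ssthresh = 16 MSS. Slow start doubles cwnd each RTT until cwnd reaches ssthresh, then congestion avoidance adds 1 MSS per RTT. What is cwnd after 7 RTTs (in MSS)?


RTT 0: cwnd = 1 MSS (initial)
RTT 1: cwnd = 2 MSS (slow start, doubled)
RTT 2: cwnd = 4 MSS (slow start, doubled)
RTT 3: cwnd = 8 MSS (slow start, doubled)
RTT 4: cwnd = 16 MSS (slow start, doubled)
RTT 5: cwnd = 17 MSS (congestion avoidance, +1)
RTT 6: cwnd = 18 MSS (congestion avoidance, +1)
RTT 7: cwnd = 19 MSS (congestion avoidance, +1)

19


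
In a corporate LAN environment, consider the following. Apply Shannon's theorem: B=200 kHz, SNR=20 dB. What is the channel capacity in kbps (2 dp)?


Given: B = 200 kHz, SNR = 20 dB
SNR linear = 10^(20/10) = 100
1 + SNR = 101
log2(101) = 6.6582114828
C = 200 * 1000 * 6.6582114828 = 1331642.2966 bps
C = 1331.642297 kbps -> 1331.64 kbps (2 dp)

1331.64


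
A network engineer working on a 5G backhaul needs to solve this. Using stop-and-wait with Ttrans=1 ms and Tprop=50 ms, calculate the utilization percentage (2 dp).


Given: Ttrans = 1 ms, Tprop = 50 ms
RTT = 2 * Tprop = 2 * 50 = 100 ms
U = Ttrans / (Ttrans + RTT)
U = 1 / (1 + 100)
U = 1 / 101 = 0.009901
U% = 0.99%

0.99
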